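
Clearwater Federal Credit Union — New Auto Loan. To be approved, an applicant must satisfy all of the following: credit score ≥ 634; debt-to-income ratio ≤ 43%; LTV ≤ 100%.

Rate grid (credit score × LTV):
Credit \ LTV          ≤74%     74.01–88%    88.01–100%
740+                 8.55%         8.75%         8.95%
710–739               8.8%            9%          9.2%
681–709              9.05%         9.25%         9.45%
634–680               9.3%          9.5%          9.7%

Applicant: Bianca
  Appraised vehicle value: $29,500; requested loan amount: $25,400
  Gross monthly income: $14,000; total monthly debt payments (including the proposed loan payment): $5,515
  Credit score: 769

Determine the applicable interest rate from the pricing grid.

8.75%

Credit score 769 ≥ 634; DTI = 5,515/14,000 = 39.4% ≤ 43%
LTV = 25,400/29,500 = 86.1% ≤ 100%
Row: 769 falls in 740+. Column: 86.1% falls in 74.01–88%. Rate = 8.75%.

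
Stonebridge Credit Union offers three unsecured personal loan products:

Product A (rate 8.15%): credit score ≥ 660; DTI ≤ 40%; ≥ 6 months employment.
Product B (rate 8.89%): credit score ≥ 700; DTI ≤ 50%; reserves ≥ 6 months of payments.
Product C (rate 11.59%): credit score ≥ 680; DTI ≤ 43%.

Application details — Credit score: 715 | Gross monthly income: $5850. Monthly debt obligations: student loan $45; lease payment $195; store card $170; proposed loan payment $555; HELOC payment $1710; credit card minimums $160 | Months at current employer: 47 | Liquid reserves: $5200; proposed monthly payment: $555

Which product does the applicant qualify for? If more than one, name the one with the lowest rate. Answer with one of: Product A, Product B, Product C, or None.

Total debts = (45 + 195 + 170 + 555 + 1,710 + 160) = 2,835; DTI = 2,835/5,850 = 48.5%.
Reserves = 5,200/555 = 9.4 months.
Product A: score 715 ≥ 660; DTI 48.5% > 40%; employment 47 ≥ 6 mo → does not qualify.
Product B: score 715 ≥ 700; DTI 48.5% ≤ 50%; reserves 9.4 ≥ 6 mo → qualifies.
Product C: score 715 ≥ 680; DTI 48.5% > 43% → does not qualify.

Product B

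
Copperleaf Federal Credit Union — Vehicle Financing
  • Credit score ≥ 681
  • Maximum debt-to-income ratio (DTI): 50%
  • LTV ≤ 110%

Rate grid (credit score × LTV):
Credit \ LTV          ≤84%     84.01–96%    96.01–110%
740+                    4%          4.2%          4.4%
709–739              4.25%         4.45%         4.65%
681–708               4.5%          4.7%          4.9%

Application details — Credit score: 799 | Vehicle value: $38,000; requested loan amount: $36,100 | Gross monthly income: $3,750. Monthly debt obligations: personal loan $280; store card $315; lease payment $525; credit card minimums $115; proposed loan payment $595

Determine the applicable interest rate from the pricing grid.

4.2%

Credit score 799 ≥ 681; Total monthly debts = (280 + 315 + 525 + 115 + 595) = 1,830. DTI: 1,830 ÷ 3,750 = 48.8%, within the 50% cap
LTV: 36,100 ÷ 38,000 = 95%, within 110% cap
Score 799 is in the 740+ band; LTV 95% is in the 84.01–96% band → 4.2%.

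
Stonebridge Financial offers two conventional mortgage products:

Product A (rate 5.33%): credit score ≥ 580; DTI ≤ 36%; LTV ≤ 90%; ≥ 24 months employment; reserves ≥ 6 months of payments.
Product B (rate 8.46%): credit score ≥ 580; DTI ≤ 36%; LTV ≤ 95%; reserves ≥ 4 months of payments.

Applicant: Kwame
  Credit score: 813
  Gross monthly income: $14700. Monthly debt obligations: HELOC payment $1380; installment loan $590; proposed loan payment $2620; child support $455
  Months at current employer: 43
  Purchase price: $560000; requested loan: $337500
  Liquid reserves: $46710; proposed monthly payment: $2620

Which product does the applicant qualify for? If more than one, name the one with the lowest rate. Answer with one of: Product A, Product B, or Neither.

Total debts = (1,380 + 590 + 2,620 + 455) = 5,045; DTI = 5,045/14,700 = 34.3%.
LTV = 337,500/560,000 = 60.3%.
Reserves = 46,710/2,620 = 17.8 months.
Product A: score 813 ≥ 580; DTI 34.3% ≤ 36%; LTV 60.3% ≤ 90%; employment 43 ≥ 24 mo; reserves 17.8 ≥ 6 mo → qualifies.
Product B: score 813 ≥ 580; DTI 34.3% ≤ 36%; LTV 60.3% ≤ 95%; reserves 17.8 ≥ 4 mo → qualifies.
Qualifying: Product A, Product B. Lowest rate is 5.33% → Product A.

Product A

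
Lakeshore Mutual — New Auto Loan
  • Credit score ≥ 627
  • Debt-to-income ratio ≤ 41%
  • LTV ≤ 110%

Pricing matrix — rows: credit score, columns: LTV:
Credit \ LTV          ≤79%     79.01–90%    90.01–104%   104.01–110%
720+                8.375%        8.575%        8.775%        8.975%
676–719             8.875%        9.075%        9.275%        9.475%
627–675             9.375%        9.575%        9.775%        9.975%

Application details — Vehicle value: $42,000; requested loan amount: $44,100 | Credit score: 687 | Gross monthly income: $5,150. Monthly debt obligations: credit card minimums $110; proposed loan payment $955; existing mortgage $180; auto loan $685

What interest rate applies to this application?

9.475%

Credit score 687 ≥ 627; Total monthly debts = (110 + 955 + 180 + 685) = 1,930. DTI = 1,930/5,150 = 37.5% ≤ 41%
LTV: 44,100 ÷ 42,000 = 105%, within 110% cap
Score 687 is in the 676–719 band; LTV 105% is in the 104.01–110% band → 9.475%.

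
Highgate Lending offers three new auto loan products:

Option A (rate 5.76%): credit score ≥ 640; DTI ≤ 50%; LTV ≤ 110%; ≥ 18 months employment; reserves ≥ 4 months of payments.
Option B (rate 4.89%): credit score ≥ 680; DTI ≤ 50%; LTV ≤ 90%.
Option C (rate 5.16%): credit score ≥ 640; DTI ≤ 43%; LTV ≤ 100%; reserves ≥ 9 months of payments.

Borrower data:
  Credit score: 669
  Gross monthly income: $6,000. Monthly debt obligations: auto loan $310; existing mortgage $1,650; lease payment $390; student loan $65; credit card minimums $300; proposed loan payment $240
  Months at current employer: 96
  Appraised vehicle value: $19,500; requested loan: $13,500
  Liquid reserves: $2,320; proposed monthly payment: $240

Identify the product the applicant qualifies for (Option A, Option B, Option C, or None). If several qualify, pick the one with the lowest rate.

Option A

Total debts = (310 + 1,650 + 390 + 65 + 300 + 240) = 2,955; DTI = 2,955/6,000 = 49.2%.
LTV = 13,500/19,500 = 69.2%.
Reserves = 2,320/240 = 9.7 months.
Option A: score 669 ≥ 640; DTI 49.2% ≤ 50%; LTV 69.2% ≤ 110%; employment 96 ≥ 18 mo; reserves 9.7 ≥ 4 mo → qualifies.
Option B: score 669 < 680; DTI 49.2% ≤ 50%; LTV 69.2% ≤ 90% → does not qualify.
Option C: score 669 ≥ 640; DTI 49.2% > 43%; LTV 69.2% ≤ 100%; reserves 9.7 ≥ 9 mo → does not qualify.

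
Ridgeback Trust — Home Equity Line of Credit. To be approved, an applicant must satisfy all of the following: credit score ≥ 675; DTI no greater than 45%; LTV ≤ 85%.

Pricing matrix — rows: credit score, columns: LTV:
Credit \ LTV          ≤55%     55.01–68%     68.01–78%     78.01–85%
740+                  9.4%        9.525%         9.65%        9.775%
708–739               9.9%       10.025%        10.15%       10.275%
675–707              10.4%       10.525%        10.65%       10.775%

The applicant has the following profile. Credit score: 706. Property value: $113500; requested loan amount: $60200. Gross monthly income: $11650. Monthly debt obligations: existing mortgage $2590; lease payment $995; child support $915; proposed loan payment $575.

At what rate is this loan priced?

Credit score 706 ≥ 675; Total monthly debts = (2,590 + 995 + 915 + 575) = 5,075. DTI: 5,075 ÷ 11,650 = 43.6%, within the 45% cap
LTV: 60,200 ÷ 113,500 = 53%, within 85% cap
Score 706 is in the 675–707 band; LTV 53% is in the ≤55% band → 10.4%.

10.4%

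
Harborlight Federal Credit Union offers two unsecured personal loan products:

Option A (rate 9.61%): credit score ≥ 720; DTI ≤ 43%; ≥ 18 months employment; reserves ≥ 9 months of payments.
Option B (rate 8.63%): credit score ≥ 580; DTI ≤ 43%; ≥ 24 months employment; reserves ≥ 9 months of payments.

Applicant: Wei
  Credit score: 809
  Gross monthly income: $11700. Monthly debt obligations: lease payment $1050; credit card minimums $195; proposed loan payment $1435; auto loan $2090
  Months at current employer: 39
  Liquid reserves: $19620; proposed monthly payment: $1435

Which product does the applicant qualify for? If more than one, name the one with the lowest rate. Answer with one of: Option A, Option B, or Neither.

Option B

Total debts = (1,050 + 195 + 1,435 + 2,090) = 4,770; DTI = 4,770/11,700 = 40.8%.
Reserves = 19,620/1,435 = 13.7 months.
Option A: score 809 ≥ 720; DTI 40.8% ≤ 43%; employment 39 ≥ 18 mo; reserves 13.7 ≥ 9 mo → qualifies.
Option B: score 809 ≥ 580; DTI 40.8% ≤ 43%; employment 39 ≥ 24 mo; reserves 13.7 ≥ 9 mo → qualifies.
Qualifying: Option A, Option B. Lowest rate is 8.63% → Option B.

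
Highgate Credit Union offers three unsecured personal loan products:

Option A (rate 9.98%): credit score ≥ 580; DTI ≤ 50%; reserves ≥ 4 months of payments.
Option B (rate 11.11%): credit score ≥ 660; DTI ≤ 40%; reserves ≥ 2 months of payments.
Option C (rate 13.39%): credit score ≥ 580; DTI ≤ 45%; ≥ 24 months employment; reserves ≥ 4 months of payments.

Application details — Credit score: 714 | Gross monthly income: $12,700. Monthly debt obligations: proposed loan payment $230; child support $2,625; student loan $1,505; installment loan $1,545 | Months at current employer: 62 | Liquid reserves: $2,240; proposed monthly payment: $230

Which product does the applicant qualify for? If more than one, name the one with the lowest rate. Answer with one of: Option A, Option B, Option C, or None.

Option A

Total debts = (230 + 2,625 + 1,505 + 1,545) = 5,905; DTI = 5,905/12,700 = 46.5%.
Reserves = 2,240/230 = 9.7 months.
Option A: score 714 ≥ 580; DTI 46.5% ≤ 50%; reserves 9.7 ≥ 4 mo → qualifies.
Option B: score 714 ≥ 660; DTI 46.5% > 40%; reserves 9.7 ≥ 2 mo → does not qualify.
Option C: score 714 ≥ 580; DTI 46.5% > 45%; employment 62 ≥ 24 mo; reserves 9.7 ≥ 4 mo → does not qualify.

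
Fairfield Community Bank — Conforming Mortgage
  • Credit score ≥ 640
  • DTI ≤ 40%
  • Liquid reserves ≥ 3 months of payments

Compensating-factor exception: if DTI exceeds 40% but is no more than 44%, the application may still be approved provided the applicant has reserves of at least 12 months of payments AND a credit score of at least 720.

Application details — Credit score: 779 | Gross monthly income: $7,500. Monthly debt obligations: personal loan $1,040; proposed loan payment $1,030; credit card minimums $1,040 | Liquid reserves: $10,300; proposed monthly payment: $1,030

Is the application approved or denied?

Credit score 779 ≥ 640 (meets base)
Total debts = (1,040 + 1,030 + 1,040) = 3,110. DTI: 3,110 ÷ 7,500 = 41.5%, over the 40% base limit.
Reserves = 10,300/1,030 = 10.0 months ≥ 3
DTI 41.5% is within the 40%–44% exception band; checking compensating factors.
Reserves 10.0 < 12 months; credit score 779 ≥ 720.
Override conditions not both satisfied; exception does not apply.

Denied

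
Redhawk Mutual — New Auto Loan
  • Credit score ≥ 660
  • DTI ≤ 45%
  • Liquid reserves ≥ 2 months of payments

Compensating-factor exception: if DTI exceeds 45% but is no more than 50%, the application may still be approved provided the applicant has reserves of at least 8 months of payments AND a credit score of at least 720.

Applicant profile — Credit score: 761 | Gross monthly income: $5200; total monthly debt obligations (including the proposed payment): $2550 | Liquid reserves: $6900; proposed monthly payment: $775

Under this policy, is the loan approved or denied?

Credit score 761 ≥ 660 (meets base)
DTI: 2,550 ÷ 5,200 = 49%, over the 45% base limit.
Reserves = 6,900/775 = 8.9 months ≥ 2
49% falls in the override range (45%–50%), so the compensating-factor test applies.
Reserves 8.9 ≥ 8 months; credit score 761 ≥ 720.
Both compensating conditions met → exception applies.

Approved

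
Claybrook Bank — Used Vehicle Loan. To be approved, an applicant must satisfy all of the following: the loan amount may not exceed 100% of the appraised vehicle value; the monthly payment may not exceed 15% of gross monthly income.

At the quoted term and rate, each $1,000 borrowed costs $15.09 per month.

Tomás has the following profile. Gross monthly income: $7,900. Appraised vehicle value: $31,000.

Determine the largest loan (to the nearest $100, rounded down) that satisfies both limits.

$31,000

Payment cap: 15% × $7,900 = $1,185/month.
At $15.09 per $1,000, that supports 1,185/15.09 × 1,000 ≈ $78,528 → $78,500.
LTV cap: 100% × $31,000 = $31,000 → $31,000.
Binding constraint: loan-to-value.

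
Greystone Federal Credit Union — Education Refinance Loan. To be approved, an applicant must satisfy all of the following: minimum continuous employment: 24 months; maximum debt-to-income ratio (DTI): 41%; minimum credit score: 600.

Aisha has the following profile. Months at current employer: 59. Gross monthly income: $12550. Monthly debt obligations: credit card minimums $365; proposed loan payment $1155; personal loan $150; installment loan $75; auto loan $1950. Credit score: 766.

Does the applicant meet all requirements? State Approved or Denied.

Approved

Employment 59 ≥ 24 months
Total monthly debts = (365 + 1,155 + 150 + 75 + 1,950) = 3,695. Debt-to-income = 3,695/12,550 = 29.4% — meets 41% limit
Credit score 766 ≥ 600 (meets)
All criteria satisfied.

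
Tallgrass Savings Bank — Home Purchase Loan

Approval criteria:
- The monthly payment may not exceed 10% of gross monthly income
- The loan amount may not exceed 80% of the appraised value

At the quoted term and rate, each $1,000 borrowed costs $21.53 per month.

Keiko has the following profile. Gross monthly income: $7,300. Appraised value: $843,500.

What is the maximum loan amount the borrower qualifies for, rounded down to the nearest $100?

$33,900

Payment cap: 10% × $7,300 = $730/month.
At $21.53 per $1,000, that supports 730/21.53 × 1,000 ≈ $33,906 → $33,900.
LTV cap: 80% × $843,500 = $674,800 → $674,800.
Binding constraint: payment-to-income.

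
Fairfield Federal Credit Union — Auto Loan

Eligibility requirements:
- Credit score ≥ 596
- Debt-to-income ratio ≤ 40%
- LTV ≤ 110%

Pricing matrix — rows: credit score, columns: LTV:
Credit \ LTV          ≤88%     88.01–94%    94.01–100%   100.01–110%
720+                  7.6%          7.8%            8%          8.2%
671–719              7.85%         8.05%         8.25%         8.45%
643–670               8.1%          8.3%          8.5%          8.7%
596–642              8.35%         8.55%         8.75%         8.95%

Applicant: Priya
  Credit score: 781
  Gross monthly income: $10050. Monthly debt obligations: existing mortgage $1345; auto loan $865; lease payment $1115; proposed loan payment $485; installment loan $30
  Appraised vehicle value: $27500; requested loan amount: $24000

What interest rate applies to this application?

7.6%

Credit score 781 ≥ 596; Total monthly debts = (1,345 + 865 + 1,115 + 485 + 30) = 3,840. DTI = 3,840/10,050 = 38.2% ≤ 40%
LTV = 24,000/27,500 = 87.3% ≤ 110%
Score 781 is in the 720+ band; LTV 87.3% is in the ≤88% band → 7.6%.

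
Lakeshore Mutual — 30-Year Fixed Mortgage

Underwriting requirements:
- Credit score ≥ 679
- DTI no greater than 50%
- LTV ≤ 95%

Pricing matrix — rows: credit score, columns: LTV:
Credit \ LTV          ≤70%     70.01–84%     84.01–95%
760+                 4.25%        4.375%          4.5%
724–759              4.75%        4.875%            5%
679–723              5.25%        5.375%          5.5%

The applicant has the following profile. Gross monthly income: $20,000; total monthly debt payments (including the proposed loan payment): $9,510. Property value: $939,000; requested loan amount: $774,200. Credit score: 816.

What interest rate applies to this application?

4.375%

Credit score 816 ≥ 679; DTI = 9,510/20,000 = 47.5% ≤ 50%
LTV = 774,200/939,000 = 82.4% ≤ 95%
Row: 816 falls in 760+. Column: 82.4% falls in 70.01–84%. Rate = 4.375%.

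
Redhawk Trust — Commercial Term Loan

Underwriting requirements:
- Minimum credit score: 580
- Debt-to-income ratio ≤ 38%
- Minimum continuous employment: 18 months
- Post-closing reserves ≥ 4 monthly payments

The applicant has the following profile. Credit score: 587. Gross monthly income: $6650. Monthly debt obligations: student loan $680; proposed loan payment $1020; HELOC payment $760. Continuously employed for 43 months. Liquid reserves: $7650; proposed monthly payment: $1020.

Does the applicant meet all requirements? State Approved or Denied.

Approved

Credit score 587 ≥ 580 (meets)
Total monthly debts = (680 + 1,020 + 760) = 2,460. DTI = 2,460/6,650 = 37% ≤ 38%
Employment 43 ≥ 18 months
Reserves: 7,650 ÷ 1,020 = 7.5 months (meets 4-month minimum)
All criteria satisfied.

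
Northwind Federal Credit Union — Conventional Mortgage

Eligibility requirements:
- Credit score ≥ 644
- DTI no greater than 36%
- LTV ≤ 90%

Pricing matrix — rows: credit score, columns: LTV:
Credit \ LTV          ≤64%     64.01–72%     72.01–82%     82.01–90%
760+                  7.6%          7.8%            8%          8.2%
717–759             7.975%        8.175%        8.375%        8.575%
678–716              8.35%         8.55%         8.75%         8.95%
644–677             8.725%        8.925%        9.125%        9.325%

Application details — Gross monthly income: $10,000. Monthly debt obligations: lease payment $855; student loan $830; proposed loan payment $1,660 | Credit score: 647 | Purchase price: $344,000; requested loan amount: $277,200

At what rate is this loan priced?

9.125%

Credit score 647 ≥ 644; Total monthly debts = (855 + 830 + 1,660) = 3,345. Debt-to-income = 3,345/10,000 = 33.5% — meets 36% limit
Loan-to-value = 277,200/344,000 = 80.6% — pass (90% max)
Score 647 is in the 644–677 band; LTV 80.6% is in the 72.01–82% band → 9.125%.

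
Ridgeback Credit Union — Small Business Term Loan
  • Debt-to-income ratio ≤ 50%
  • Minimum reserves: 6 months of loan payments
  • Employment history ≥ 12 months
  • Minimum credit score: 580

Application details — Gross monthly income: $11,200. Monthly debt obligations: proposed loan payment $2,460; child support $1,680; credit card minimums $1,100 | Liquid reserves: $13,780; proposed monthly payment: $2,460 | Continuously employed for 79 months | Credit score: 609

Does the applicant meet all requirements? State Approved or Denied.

Total monthly debts = (2,460 + 1,680 + 1,100) = 5,240. DTI: 5,240 ÷ 11,200 = 46.8%, within the 50% cap
Reserves: 13,780 ÷ 2,460 = 5.6 months (below 6-month minimum)
Employment 79 ≥ 12 months
Credit score 609 ≥ 580 (meets)
Fails on reserves.

Denied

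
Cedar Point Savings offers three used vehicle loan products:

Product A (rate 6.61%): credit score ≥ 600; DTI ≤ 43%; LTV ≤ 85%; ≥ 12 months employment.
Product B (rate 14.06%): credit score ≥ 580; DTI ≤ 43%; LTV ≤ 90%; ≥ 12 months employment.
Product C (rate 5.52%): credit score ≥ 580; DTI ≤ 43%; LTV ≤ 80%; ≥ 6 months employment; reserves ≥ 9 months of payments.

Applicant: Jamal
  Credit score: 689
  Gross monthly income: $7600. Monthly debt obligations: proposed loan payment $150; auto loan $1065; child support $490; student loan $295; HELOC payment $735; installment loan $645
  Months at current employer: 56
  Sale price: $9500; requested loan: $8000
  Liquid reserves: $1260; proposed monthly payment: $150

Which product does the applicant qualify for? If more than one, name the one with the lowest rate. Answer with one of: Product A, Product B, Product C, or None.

Total debts = (150 + 1,065 + 490 + 295 + 735 + 645) = 3,380; DTI = 3,380/7,600 = 44.5%.
LTV = 8,000/9,500 = 84.2%.
Reserves = 1,260/150 = 8.4 months.
Product A: score 689 ≥ 600; DTI 44.5% > 43%; LTV 84.2% ≤ 85%; employment 56 ≥ 12 mo → does not qualify.
Product B: score 689 ≥ 580; DTI 44.5% > 43%; LTV 84.2% ≤ 90%; employment 56 ≥ 12 mo → does not qualify.
Product C: score 689 ≥ 580; DTI 44.5% > 43%; LTV 84.2% > 80%; employment 56 ≥ 6 mo; reserves 8.4 < 9 mo → does not qualify.

None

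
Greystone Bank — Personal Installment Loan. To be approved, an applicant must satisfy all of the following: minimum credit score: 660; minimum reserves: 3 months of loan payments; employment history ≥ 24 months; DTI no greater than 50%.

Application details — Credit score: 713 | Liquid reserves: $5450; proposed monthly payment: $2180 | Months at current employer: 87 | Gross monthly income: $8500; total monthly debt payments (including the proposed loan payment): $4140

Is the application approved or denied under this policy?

Credit score 713 ≥ 660 (meets)
Reserves: 5,450 ÷ 2,180 = 2.5 months (below 3-month minimum)
Employment 87 ≥ 24 months
DTI: 4,140 ÷ 8,500 = 48.7%, within the 50% cap
Fails on reserves.

Denied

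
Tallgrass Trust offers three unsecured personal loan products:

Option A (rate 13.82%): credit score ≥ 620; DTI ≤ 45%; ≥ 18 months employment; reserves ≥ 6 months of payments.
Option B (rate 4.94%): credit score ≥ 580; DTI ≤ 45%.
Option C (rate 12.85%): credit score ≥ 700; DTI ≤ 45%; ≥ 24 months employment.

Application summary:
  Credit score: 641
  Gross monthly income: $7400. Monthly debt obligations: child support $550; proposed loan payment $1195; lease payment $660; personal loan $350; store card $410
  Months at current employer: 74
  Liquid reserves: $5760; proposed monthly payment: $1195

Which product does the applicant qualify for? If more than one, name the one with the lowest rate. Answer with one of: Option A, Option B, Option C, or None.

Total debts = (550 + 1,195 + 660 + 350 + 410) = 3,165; DTI = 3,165/7,400 = 42.8%.
Reserves = 5,760/1,195 = 4.8 months.
Option A: score 641 ≥ 620; DTI 42.8% ≤ 45%; employment 74 ≥ 18 mo; reserves 4.8 < 6 mo → does not qualify.
Option B: score 641 ≥ 580; DTI 42.8% ≤ 45% → qualifies.
Option C: score 641 < 700; DTI 42.8% ≤ 45%; employment 74 ≥ 24 mo → does not qualify.

Option B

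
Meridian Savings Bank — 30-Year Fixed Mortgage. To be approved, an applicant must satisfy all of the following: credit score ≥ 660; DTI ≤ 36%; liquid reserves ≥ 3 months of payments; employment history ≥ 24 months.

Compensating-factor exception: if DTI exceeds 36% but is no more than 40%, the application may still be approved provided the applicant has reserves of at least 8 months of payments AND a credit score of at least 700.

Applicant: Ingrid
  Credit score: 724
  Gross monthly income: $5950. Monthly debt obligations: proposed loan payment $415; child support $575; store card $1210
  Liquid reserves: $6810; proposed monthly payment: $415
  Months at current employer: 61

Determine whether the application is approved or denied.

Approved

Credit score 724 ≥ 660 (meets base)
Total debts = (415 + 575 + 1,210) = 2,200. DTI = 2,200/5,950 = 37% > 36% — standard DTI limit exceeded.
Liquid reserves cover 6,810/415 = 16.4 months — ≥ 3 required
Employment 61 ≥ 24 months
DTI 37% is within the 36%–40% exception band; checking compensating factors.
Override check — reserves: 16.4 mo (ok); score: 724 (ok).
Both compensating conditions met → exception applies.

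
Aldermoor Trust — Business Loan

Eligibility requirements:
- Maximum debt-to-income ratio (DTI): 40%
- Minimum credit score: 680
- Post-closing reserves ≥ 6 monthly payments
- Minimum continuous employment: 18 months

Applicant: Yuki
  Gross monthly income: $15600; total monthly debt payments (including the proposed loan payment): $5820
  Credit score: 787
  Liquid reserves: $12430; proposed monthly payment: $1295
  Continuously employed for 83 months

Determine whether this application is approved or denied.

DTI: 5,820 ÷ 15,600 = 37.3%, within the 40% cap
Credit score 787 ≥ 680 (meets)
Reserves: 12,430 ÷ 1,295 = 9.6 months (meets 6-month minimum)
Employment 83 ≥ 18 months
All criteria satisfied.

Approved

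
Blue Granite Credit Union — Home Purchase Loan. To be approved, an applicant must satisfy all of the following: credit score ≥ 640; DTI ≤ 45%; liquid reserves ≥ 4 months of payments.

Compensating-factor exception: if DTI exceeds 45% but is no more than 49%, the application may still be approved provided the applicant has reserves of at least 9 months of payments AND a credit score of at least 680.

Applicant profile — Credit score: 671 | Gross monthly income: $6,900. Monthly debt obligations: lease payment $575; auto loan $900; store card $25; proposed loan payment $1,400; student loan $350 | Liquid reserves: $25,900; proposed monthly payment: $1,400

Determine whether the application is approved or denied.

Denied

Credit score 671 ≥ 640 (meets base)
Total debts = (575 + 900 + 25 + 1,400 + 350) = 3,250. DTI = 3,250/6,900 = 47.1% > 45% — standard DTI limit exceeded.
Reserves: 25,900 ÷ 1,400 = 18.5 months (meets 4-month minimum)
DTI 47.1% is within the 45%–49% exception band; checking compensating factors.
Reserves 18.5 ≥ 9 months; credit score 671 < 680.
Override conditions not both satisfied; exception does not apply.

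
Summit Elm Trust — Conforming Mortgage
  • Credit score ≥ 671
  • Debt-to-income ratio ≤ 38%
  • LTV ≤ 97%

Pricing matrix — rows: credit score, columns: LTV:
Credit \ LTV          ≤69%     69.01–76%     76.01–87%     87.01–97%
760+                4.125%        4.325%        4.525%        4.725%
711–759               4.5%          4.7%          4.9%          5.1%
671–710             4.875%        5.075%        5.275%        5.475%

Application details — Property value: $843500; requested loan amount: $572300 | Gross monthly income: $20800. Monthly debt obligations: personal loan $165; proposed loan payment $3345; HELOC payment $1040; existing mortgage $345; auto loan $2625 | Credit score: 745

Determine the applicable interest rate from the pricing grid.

Credit score 745 ≥ 671; Total monthly debts = (165 + 3,345 + 1,040 + 345 + 2,625) = 7,520. DTI: 7,520 ÷ 20,800 = 36.2%, within the 38% cap
LTV = 572,300/843,500 = 67.8% ≤ 97%
Row: 745 falls in 711–759. Column: 67.8% falls in ≤69%. Rate = 4.5%.

4.5%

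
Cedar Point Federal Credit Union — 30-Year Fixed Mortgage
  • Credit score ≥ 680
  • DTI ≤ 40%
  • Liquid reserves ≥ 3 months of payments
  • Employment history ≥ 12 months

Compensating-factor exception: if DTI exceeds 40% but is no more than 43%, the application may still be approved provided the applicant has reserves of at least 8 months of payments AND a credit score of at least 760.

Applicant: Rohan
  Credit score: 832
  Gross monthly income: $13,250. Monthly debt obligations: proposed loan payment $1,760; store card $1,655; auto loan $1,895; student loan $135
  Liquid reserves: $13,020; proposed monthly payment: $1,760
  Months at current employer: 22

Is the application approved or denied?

Credit score 832 ≥ 680 (meets base)
Total debts = (1,760 + 1,655 + 1,895 + 135) = 5,445. DTI = 5,445/13,250 = 41.1% > 40% — standard DTI limit exceeded.
Liquid reserves cover 13,020/1,760 = 7.4 months — ≥ 3 required
Employment 22 ≥ 12 months
DTI 41.1% is within the 40%–43% exception band; checking compensating factors.
Override check — reserves: 7.4 mo (short of 8); score: 832 (ok).
Compensating-factor requirement not fully met.

Denied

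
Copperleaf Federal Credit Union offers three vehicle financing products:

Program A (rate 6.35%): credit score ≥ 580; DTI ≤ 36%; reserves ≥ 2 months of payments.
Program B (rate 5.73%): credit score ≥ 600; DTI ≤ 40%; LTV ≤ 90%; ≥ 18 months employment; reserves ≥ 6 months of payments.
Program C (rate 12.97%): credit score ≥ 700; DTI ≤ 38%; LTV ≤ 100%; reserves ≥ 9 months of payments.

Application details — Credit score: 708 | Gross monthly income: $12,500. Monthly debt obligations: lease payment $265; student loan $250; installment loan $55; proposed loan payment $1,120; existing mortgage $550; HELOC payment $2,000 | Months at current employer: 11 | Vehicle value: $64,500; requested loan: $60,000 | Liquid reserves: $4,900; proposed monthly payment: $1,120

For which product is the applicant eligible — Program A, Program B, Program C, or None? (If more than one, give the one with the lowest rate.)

Total debts = (265 + 250 + 55 + 1,120 + 550 + 2,000) = 4,240; DTI = 4,240/12,500 = 33.9%.
LTV = 60,000/64,500 = 93%.
Reserves = 4,900/1,120 = 4.4 months.
Program A: score 708 ≥ 580; DTI 33.9% ≤ 36%; reserves 4.4 ≥ 2 mo → qualifies.
Program B: score 708 ≥ 600; DTI 33.9% ≤ 40%; LTV 93% > 90%; employment 11 < 18 mo; reserves 4.4 < 6 mo → does not qualify.
Program C: score 708 ≥ 700; DTI 33.9% ≤ 38%; LTV 93% ≤ 100%; reserves 4.4 < 9 mo → does not qualify.

Program A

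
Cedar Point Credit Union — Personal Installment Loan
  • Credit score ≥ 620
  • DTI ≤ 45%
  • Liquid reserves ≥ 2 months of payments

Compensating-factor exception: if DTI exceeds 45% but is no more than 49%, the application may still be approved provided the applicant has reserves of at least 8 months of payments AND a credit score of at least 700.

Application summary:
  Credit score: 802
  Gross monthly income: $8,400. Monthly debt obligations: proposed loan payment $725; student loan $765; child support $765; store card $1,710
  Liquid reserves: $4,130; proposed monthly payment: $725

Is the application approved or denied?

Denied

Credit score 802 ≥ 620 (meets base)
Total debts = (725 + 765 + 765 + 1,710) = 3,965. DTI: 3,965 ÷ 8,400 = 47.2%, over the 45% base limit.
Reserves: 4,130 ÷ 725 = 5.7 months (meets 2-month minimum)
DTI 47.2% is within the 45%–49% exception band; checking compensating factors.
Override check — reserves: 5.7 mo (short of 8); score: 802 (ok).
Override conditions not both satisfied; exception does not apply.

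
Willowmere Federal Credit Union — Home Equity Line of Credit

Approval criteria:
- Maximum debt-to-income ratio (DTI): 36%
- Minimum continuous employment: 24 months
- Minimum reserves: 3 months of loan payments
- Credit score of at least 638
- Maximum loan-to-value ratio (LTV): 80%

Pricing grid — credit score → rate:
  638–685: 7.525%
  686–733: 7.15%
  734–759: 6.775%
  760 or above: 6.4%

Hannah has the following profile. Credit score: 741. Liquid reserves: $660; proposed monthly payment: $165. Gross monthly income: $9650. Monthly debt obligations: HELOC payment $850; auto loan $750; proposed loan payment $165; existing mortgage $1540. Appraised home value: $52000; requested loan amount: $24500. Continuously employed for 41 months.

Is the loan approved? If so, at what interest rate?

Credit score 741 ≥ 638 (meets minimum)
LTV: 24,500 ÷ 52,000 = 47.1%, within 80% cap
Employment 41 ≥ 24 months
Total monthly debts = (850 + 750 + 165 + 1,540) = 3,305. Debt-to-income = 3,305/9,650 = 34.2% — meets 36% limit
Reserves: 660 ÷ 165 = 4.0 months (meets 3-month minimum)
All requirements met. Score 741 falls in the 734–759 tier → 6.775%.

Approved at 6.775%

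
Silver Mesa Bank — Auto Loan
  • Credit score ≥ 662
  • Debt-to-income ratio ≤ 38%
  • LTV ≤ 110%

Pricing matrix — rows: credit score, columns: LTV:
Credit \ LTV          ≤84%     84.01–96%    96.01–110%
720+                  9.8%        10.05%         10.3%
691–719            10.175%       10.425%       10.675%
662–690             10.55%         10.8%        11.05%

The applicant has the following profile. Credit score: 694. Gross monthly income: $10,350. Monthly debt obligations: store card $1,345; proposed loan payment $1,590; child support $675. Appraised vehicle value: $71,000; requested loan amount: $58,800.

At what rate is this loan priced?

Credit score 694 ≥ 662; Total monthly debts = (1,345 + 1,590 + 675) = 3,610. Debt-to-income = 3,610/10,350 = 34.9% — meets 38% limit
LTV = 58,800/71,000 = 82.8% ≤ 110%
Score 694 is in the 691–719 band; LTV 82.8% is in the ≤84% band → 10.175%.

10.175%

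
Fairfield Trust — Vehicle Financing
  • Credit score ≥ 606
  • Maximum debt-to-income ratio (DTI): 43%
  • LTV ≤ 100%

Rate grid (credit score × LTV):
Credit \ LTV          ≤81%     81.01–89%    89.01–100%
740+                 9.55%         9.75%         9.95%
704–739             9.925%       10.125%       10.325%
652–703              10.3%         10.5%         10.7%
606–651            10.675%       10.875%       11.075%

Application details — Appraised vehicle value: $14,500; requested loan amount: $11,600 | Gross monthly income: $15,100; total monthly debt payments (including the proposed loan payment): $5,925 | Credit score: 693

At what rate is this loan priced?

10.3%

Credit score 693 ≥ 606; DTI = 5,925/15,100 = 39.2% ≤ 43%
LTV = 11,600/14,500 = 80% ≤ 100%
Credit 693 → row 652–703; LTV 80% → column ≤81%. Grid cell → 10.3%.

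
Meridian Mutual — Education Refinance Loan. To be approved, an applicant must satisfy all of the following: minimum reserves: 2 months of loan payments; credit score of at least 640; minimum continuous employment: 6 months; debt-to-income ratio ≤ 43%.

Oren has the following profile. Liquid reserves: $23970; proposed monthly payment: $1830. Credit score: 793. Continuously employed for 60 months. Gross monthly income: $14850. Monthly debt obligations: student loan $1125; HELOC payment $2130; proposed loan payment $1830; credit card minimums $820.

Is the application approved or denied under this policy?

Approved

Liquid reserves cover 23,970/1,830 = 13.1 months — ≥ 2 required
Credit score 793 ≥ 640 (meets)
Employment 60 ≥ 6 months
Total monthly debts = (1,125 + 2,130 + 1,830 + 820) = 5,905. DTI: 5,905 ÷ 14,850 = 39.8%, within the 43% cap
All criteria satisfied.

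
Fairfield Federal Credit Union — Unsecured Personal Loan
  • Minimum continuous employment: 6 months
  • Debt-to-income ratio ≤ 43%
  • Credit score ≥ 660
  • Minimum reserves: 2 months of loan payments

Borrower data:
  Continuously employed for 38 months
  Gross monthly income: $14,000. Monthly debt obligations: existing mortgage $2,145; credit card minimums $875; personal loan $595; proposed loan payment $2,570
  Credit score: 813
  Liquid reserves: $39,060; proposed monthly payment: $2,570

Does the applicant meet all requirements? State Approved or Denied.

Denied

Employment 38 ≥ 6 months
Total monthly debts = (2,145 + 875 + 595 + 2,570) = 6,185. Debt-to-income = 6,185/14,000 = 44.2% — over 43% limit
Credit score 813 ≥ 660 (meets)
Reserves: 39,060 ÷ 2,570 = 15.2 months (meets 2-month minimum)
Fails on DTI.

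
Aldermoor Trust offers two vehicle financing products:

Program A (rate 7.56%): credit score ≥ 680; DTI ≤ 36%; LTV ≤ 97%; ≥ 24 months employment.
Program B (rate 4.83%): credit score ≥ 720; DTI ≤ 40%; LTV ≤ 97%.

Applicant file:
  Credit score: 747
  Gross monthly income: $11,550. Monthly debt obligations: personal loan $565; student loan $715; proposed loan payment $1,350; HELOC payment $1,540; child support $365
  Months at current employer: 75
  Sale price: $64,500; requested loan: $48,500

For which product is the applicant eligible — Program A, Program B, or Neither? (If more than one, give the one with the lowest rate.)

Program B

Total debts = (565 + 715 + 1,350 + 1,540 + 365) = 4,535; DTI = 4,535/11,550 = 39.3%.
LTV = 48,500/64,500 = 75.2%.
Program A: score 747 ≥ 680; DTI 39.3% > 36%; LTV 75.2% ≤ 97%; employment 75 ≥ 24 mo → does not qualify.
Program B: score 747 ≥ 720; DTI 39.3% ≤ 40%; LTV 75.2% ≤ 97% → qualifies.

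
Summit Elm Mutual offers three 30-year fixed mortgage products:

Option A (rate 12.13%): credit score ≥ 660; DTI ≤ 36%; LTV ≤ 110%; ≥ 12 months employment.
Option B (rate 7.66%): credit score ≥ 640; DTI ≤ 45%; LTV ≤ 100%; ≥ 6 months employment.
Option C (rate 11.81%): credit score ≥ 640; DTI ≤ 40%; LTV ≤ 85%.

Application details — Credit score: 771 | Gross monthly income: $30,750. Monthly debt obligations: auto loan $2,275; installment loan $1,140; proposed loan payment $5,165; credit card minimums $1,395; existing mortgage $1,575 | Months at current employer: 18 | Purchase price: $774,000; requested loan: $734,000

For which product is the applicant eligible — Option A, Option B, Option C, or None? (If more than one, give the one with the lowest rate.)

Total debts = (2,275 + 1,140 + 5,165 + 1,395 + 1,575) = 11,550; DTI = 11,550/30,750 = 37.6%.
LTV = 734,000/774,000 = 94.8%.
Option A: score 771 ≥ 660; DTI 37.6% > 36%; LTV 94.8% ≤ 110%; employment 18 ≥ 12 mo → does not qualify.
Option B: score 771 ≥ 640; DTI 37.6% ≤ 45%; LTV 94.8% ≤ 100%; employment 18 ≥ 6 mo → qualifies.
Option C: score 771 ≥ 640; DTI 37.6% ≤ 40%; LTV 94.8% > 85% → does not qualify.

Option B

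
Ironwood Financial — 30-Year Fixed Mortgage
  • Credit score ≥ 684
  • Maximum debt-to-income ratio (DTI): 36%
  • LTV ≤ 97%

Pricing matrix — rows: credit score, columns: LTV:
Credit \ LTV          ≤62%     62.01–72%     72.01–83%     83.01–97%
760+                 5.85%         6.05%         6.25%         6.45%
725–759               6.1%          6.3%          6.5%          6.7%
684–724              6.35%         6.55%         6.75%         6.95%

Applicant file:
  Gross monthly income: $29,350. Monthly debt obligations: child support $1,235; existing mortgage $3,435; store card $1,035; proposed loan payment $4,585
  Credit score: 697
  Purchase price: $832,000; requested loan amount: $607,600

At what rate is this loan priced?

Credit score 697 ≥ 684; Total monthly debts = (1,235 + 3,435 + 1,035 + 4,585) = 10,290. DTI = 10,290/29,350 = 35.1% ≤ 36%
Loan-to-value = 607,600/832,000 = 73% — pass (97% max)
Score 697 is in the 684–724 band; LTV 73% is in the 72.01–83% band → 6.75%.

6.75%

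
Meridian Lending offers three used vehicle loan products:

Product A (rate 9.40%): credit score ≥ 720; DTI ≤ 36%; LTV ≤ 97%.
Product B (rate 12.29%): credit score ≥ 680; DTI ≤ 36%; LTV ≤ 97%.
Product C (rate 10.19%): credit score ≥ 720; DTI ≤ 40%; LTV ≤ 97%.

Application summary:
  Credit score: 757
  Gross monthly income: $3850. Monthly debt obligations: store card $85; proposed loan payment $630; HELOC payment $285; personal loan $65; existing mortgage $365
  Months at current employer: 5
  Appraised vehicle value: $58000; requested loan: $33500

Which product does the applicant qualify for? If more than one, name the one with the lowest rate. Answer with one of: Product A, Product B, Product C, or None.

Product C

Total debts = (85 + 630 + 285 + 65 + 365) = 1,430; DTI = 1,430/3,850 = 37.1%.
LTV = 33,500/58,000 = 57.8%.
Product A: score 757 ≥ 720; DTI 37.1% > 36%; LTV 57.8% ≤ 97% → does not qualify.
Product B: score 757 ≥ 680; DTI 37.1% > 36%; LTV 57.8% ≤ 97% → does not qualify.
Product C: score 757 ≥ 720; DTI 37.1% ≤ 40%; LTV 57.8% ≤ 97% → qualifies.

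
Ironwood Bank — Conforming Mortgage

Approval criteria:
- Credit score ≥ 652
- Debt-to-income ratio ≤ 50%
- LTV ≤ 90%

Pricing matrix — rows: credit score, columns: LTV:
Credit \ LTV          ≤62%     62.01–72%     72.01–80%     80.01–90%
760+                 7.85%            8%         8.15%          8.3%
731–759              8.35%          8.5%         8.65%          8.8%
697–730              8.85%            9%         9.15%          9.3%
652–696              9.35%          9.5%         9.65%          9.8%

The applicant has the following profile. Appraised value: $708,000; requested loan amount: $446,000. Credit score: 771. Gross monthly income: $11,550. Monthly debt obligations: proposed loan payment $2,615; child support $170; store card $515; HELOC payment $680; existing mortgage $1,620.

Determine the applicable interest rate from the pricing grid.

Credit score 771 ≥ 652; Total monthly debts = (2,615 + 170 + 515 + 680 + 1,620) = 5,600. DTI: 5,600 ÷ 11,550 = 48.5%, within the 50% cap
LTV = 446,000/708,000 = 63% ≤ 90%
Row: 771 falls in 760+. Column: 63% falls in 62.01–72%. Rate = 8%.

8%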